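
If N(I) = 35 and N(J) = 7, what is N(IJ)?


N(IJ) = N(I) * N(J)
= 35 * 7
= 245

245


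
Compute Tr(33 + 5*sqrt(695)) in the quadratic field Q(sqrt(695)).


Tr(a + b*sqrt(d)) = (a + b*sqrt(d)) + (a - b*sqrt(d)) = 2a
= 2 * (33)
= 66

66


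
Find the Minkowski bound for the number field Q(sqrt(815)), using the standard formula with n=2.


d = 815, d mod 4 = 3, so disc(K) = 4d = 3260; |disc(K)| = 3260
Real quadratic field, so n = 2, s = r2 = 0, r1 = 2
M = (n!/n^n) * (4/pi)^s * sqrt(|disc(K)|) = (2!/2^2) * (4/pi)^0 * sqrt(3260)
= 0.5 * 1.000000 * 57.096410
= 28.5482

28.5482


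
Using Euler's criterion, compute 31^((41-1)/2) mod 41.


p = 41 is prime and the exponent is (p-1)/2 = 20, so by Euler's criterion 31^20 = (31/41) = +1 or -1 mod 41.
Compute by square-and-multiply:
  20 = 16 + 4 (binary 10100)
  Repeated squaring mod 41: 31^1 = 31, 31^2 = 18, 31^4 = 37, 31^8 = 16, 31^16 = 10
  31^20 = 31^16 * 31^4 = 10 * 37 mod 41
    10 * 37 = 370 = 1 mod 41
  31^20 = 1 mod 41
Result 1: 31 is a quadratic residue mod 41.
31^20 mod 41 = 1

1


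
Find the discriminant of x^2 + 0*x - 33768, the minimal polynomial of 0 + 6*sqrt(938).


The element 0 + 6*sqrt(938) has minimal polynomial:
x^2 + 0*x - 33768
Discriminant = (0)^2 - 4*(-33768)
= 0 + 135072
= 135072

135072


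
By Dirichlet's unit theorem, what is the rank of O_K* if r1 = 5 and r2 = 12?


By Dirichlet's unit theorem:
rank = r1 + r2 - 1
= 5 + 12 - 1
= 16

16


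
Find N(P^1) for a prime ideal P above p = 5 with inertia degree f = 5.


N(P^a) = p^(a*f)
= 5^(1*5)
= 5^5
= 3125

3125


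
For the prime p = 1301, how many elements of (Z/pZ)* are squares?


For prime p, the number of non-zero quadratic residues is (p-1)/2.
= (1301-1)/2
= 650

650


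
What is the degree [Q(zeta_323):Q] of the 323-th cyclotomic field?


The degree equals Euler's totient phi(323).
323 = 17 * 19
phi(323) = 288

288


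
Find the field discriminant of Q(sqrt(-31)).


For K = Q(sqrt(d)) with d squarefree: disc(K) = d if d = 1 mod 4, and disc(K) = 4d if d = 2 or 3 mod 4.
Here d = -31, and d mod 4 = 1.
d = 1 mod 4 (O_K = Z[(1+sqrt(d))/2]), so disc(K) = d = -31

-31


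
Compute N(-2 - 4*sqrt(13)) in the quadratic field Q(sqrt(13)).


N(a + b*sqrt(d)) = a^2 - d*b^2
= (-2)^2 - (13)*(-4)^2
= 4 - 208
= -204

-204


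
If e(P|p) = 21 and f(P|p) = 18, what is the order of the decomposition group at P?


|D_P| = e * f
= 21 * 18
= 378

378


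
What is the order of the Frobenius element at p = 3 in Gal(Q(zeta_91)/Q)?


The Frobenius at p in Gal(Q(zeta_n)/Q) = (Z/nZ)* is the class of p, so its order is ord_91(3), the smallest k >= 1 with 3^k = 1 mod 91.
n = 91 = 7 * 13, phi(91) = 72; the order divides phi(n).
Divisors of 72: 1, 2, 3, 4, 6, 8, 9, 12, 18, 24, 36, 72
Repeated squaring mod 91: 3^1 = 3, 3^2 = 9, 3^4 = 81, 3^8 = 9, 3^16 = 81, 3^32 = 9, 3^64 = 81
Test divisors in increasing order:
  k=1: 3^1 = 3 mod 91
  k=2: 3^2 = 9 mod 91
  k=3: 3^3 = 9 * 3 = 27 mod 91
  k=4: 3^4 = 81 mod 91
  k=6: 3^6 = 81 * 9 = 1 mod 91  <- first divisor giving 1
Order = 6

6


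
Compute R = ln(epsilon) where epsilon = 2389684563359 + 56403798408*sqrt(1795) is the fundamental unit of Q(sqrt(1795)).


epsilon = 2389684563359 + 56403798408*sqrt(1795)
= 4.7794e+12
R = ln(4.7794e+12)
= 29.1953

29.1953


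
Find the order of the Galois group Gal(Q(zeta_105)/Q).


|Gal(Q(zeta_105)/Q)| = phi(105)
= 48

48


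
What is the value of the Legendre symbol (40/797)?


p = 797 is prime, so compute (40/797) with the reciprocity algorithm (Jacobi-symbol steps: pull out 2s via (2/n), flip via reciprocity, reduce):
  pull out 2: (2/797) = -1  (since 797 mod 8 = 5)
  pull out 2: (2/797) = -1  (since 797 mod 8 = 5)
  pull out 2: (2/797) = -1  (since 797 mod 8 = 5)
  reciprocity: (5/797) -> +(797/5)
  reduce: (2/5)
  pull out 2: (2/5) = -1  (since 5 mod 8 = 5)
  (1/5) = 1
Product of signs = 1
(40/797) = 1

1


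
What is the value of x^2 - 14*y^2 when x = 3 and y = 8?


x^2 - d*y^2
= 3^2 - 14*8^2
= 9 - 896
= -887

-887


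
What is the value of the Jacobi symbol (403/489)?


Compute (403/489) via quadratic reciprocity:
  reciprocity: (403/489) -> +(489/403)
  reduce: (86/403)
  pull out 2: (2/403) = -1  (since 403 mod 8 = 3)
  reciprocity: (43/403) -> -(403/43)
  reduce: (16/43)
  pull out 2: (2/43) = -1  (since 43 mod 8 = 3)
  pull out 2: (2/43) = -1  (since 43 mod 8 = 3)
  pull out 2: (2/43) = -1  (since 43 mod 8 = 3)
  pull out 2: (2/43) = -1  (since 43 mod 8 = 3)
  (1/43) = 1
Product of signs = 1

1


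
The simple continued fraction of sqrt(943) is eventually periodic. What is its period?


Run the CF algorithm for sqrt(943).
a_0 = floor(sqrt(943)) = 30; set m_0=0, q_0=1.
Recurrence: m' = q*a - m,  q' = (d - m'^2)/q,  a' = floor((a_0 + m')/q').
  step 1: m=30, q=43, a=1
  step 2: m=13, q=18, a=2
  step 3: m=23, q=23, a=2
  step 4: m=23, q=18, a=2
  step 5: m=13, q=43, a=1
  step 6: m=30, q=1, a=60
a_6 = 2*a_0 = 60, so the period closes here.
sqrt(943) = [30; 1, 2, 2, 2, 1, 60]
Period length = 6

6


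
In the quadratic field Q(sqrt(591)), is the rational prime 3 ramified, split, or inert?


K = Q(sqrt(591)). Since d mod 4 = 3, disc(K) = 2364.
Check p | disc: 2364 mod 3 = 0.
p divides disc, so p ramifies: (p) = P^2 with e=2, f=1, g=1.
Therefore p is ramified.

ramified


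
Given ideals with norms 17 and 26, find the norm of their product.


N(IJ) = N(I) * N(J)
= 17 * 26
= 442

442


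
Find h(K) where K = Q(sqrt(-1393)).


K = Q(sqrt(-1393)). d mod 4 = 3, so D = disc(K) = 4d = -5572
h(K) equals the number of primitive reduced positive-definite forms (a, b, c) = a*x^2 + b*x*y + c*y^2 with b^2 - 4ac = D,
where reduced means |b| <= a <= c, with b >= 0 whenever |b| = a or a = c, and primitive means gcd(a, b, c) = 1.
Reduced forces 3a^2 <= |D| = 5572, so 1 <= a <= 43; b must have the parity of D, and c = (b^2 - D)/(4a) must be an integer >= a.
Enumerate a = 1..43, b in [-a, a]:
  a=1: (1, 0, 1393)  [1]
  a=2: (2, 2, 697)  [1]
  a=3..6: none
  a=7: (7, 0, 199)  [1]
  a=8..10: none
  a=11: (11, -4, 127), (11, 4, 127)  [2]
  a=12..13: none
  a=14: (14, 14, 103)  [1]
  a=15..16: none
  a=17: (17, -2, 82), (17, 2, 82)  [2]
  a=18..21: none
  a=22: (22, -18, 67), (22, 18, 67)  [2]
  a=23..28: none
  a=29: (29, -24, 53), (29, 24, 53)  [2]
  a=30: none
  a=31: (31, -16, 47), (31, 16, 47)  [2]
  a=32..33: none
  a=34: (34, -2, 41), (34, 2, 41)  [2]
  a=35..43: none
Total reduced forms: 1 + 1 + 1 + 2 + 1 + 2 + 2 + 2 + 2 + 2 = 16
h = 16

16


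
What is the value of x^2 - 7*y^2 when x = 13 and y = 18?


x^2 - d*y^2
= 13^2 - 7*18^2
= 169 - 2268
= -2099

-2099


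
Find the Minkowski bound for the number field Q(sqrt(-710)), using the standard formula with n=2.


d = -710, d mod 4 = 2, so disc(K) = 4d = -2840; |disc(K)| = 2840
Imaginary quadratic field, so n = 2, s = r2 = 1, r1 = 0
M = (n!/n^n) * (4/pi)^s * sqrt(|disc(K)|) = (2!/2^2) * (4/pi)^1 * sqrt(2840)
= 0.5 * 1.273240 * 53.291650
= 33.9265

33.9265


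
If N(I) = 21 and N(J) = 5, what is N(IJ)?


N(IJ) = N(I) * N(J)
= 21 * 5
= 105

105


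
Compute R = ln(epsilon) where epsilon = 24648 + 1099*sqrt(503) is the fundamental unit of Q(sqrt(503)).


epsilon = 24648 + 1099*sqrt(503)
= 49296.0000
R = ln(49296.0000)
= 10.8056

10.8056


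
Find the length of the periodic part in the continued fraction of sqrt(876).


Run the CF algorithm for sqrt(876).
a_0 = floor(sqrt(876)) = 29; set m_0=0, q_0=1.
Recurrence: m' = q*a - m,  q' = (d - m'^2)/q,  a' = floor((a_0 + m')/q').
  step 1: m=29, q=35, a=1
  step 2: m=6, q=24, a=1
  step 3: m=18, q=23, a=2
  step 4: m=28, q=4, a=14
  step 5: m=28, q=23, a=2
  step 6: m=18, q=24, a=1
  step 7: m=6, q=35, a=1
  step 8: m=29, q=1, a=58
a_8 = 2*a_0 = 58, so the period closes here.
sqrt(876) = [29; 1, 1, 2, 14, 2, 1, 1, 58]
Period length = 8

8


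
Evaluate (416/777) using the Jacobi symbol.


Compute (416/777) via quadratic reciprocity:
  pull out 2: (2/777) = +1  (since 777 mod 8 = 1)
  pull out 2: (2/777) = +1  (since 777 mod 8 = 1)
  pull out 2: (2/777) = +1  (since 777 mod 8 = 1)
  pull out 2: (2/777) = +1  (since 777 mod 8 = 1)
  pull out 2: (2/777) = +1  (since 777 mod 8 = 1)
  reciprocity: (13/777) -> +(777/13)
  reduce: (10/13)
  pull out 2: (2/13) = -1  (since 13 mod 8 = 5)
  reciprocity: (5/13) -> +(13/5)
  reduce: (3/5)
  reciprocity: (3/5) -> +(5/3)
  reduce: (2/3)
  pull out 2: (2/3) = -1  (since 3 mod 8 = 3)
  (1/3) = 1
Product of signs = 1

1


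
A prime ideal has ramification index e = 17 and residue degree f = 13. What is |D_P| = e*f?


|D_P| = e * f
= 17 * 13
= 221

221


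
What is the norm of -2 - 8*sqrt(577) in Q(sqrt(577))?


N(a + b*sqrt(d)) = a^2 - d*b^2
= (-2)^2 - (577)*(-8)^2
= 4 - 36928
= -36924

-36924


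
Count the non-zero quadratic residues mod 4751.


For prime p, the number of non-zero quadratic residues is (p-1)/2.
= (4751-1)/2
= 2375

2375


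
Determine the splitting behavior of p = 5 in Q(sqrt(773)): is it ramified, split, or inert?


K = Q(sqrt(773)). Since d mod 4 = 1, disc(K) = 773.
Check p | disc: 773 mod 5 = 3.
p does not divide disc. Compute Legendre symbol (d/p):
3^((5-1)/2) mod 5 = -1
(d/p) = -1, so p is inert: (p) stays prime with e=1, f=2, g=1.
Therefore p is inert.

inert


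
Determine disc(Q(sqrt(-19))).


For K = Q(sqrt(d)) with d squarefree: disc(K) = d if d = 1 mod 4, and disc(K) = 4d if d = 2 or 3 mod 4.
Here d = -19, and d mod 4 = 1.
d = 1 mod 4 (O_K = Z[(1+sqrt(d))/2]), so disc(K) = d = -19

-19


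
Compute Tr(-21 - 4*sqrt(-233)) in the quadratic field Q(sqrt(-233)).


Tr(a + b*sqrt(d)) = (a + b*sqrt(d)) + (a - b*sqrt(d)) = 2a
= 2 * (-21)
= -42

-42


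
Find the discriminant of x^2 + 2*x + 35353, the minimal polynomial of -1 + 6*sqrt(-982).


The element -1 + 6*sqrt(-982) has minimal polynomial:
x^2 + 2*x + 35353
Discriminant = (2)^2 - 4*(35353)
= 4 - 141412
= -141408

-141408


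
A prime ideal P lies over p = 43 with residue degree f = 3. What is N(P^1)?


N(P^a) = p^(a*f)
= 43^(1*3)
= 43^3
= 79507

79507


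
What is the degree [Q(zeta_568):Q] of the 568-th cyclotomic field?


The degree equals Euler's totient phi(568).
568 = 2^3 * 71
phi(568) = 280

280


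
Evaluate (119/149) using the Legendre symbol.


p = 149 is prime, so compute (119/149) with the reciprocity algorithm (Jacobi-symbol steps: pull out 2s via (2/n), flip via reciprocity, reduce):
  reciprocity: (119/149) -> +(149/119)
  reduce: (30/119)
  pull out 2: (2/119) = +1  (since 119 mod 8 = 7)
  reciprocity: (15/119) -> -(119/15)
  reduce: (14/15)
  pull out 2: (2/15) = +1  (since 15 mod 8 = 7)
  reciprocity: (7/15) -> -(15/7)
  reduce: (1/7)
  (1/7) = 1
Product of signs = 1
(119/149) = 1

1


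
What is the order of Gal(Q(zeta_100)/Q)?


|Gal(Q(zeta_100)/Q)| = phi(100)
= 40

40


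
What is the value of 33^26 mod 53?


p = 53 is prime and the exponent is (p-1)/2 = 26, so by Euler's criterion 33^26 = (33/53) = +1 or -1 mod 53.
Compute by square-and-multiply:
  26 = 16 + 8 + 2 (binary 11010)
  Repeated squaring mod 53: 33^1 = 33, 33^2 = 29, 33^4 = 46, 33^8 = 49, 33^16 = 16
  33^26 = 33^16 * 33^8 * 33^2 = 16 * 49 * 29 mod 53
    16 * 49 = 784 = 42 mod 53
    42 * 29 = 1218 = 52 mod 53
  33^26 = 52 mod 53
Result 52 = p - 1 = -1 mod 53: 33 is a quadratic non-residue mod 53. As a residue in [0, p-1] the value is 52.
33^26 mod 53 = 52

52


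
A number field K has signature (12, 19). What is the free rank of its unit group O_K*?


By Dirichlet's unit theorem:
rank = r1 + r2 - 1
= 12 + 19 - 1
= 30

30


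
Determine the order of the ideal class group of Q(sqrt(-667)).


K = Q(sqrt(-667)). d mod 4 = 1, so D = disc(K) = d = -667
h(K) equals the number of primitive reduced positive-definite forms (a, b, c) = a*x^2 + b*x*y + c*y^2 with b^2 - 4ac = D,
where reduced means |b| <= a <= c, with b >= 0 whenever |b| = a or a = c, and primitive means gcd(a, b, c) = 1.
Reduced forces 3a^2 <= |D| = 667, so 1 <= a <= 14; b must have the parity of D, and c = (b^2 - D)/(4a) must be an integer >= a.
Enumerate a = 1..14, b in [-a, a]:
  a=1: (1, 1, 167)  [1]
  a=2..10: none
  a=11: (11, -9, 17), (11, 9, 17)  [2]
  a=12: none
  a=13: (13, 3, 13)  [1]
  a=14: none
Total reduced forms: 1 + 2 + 1 = 4
h = 4

4


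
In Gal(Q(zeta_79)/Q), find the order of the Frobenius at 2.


The Frobenius at p in Gal(Q(zeta_n)/Q) = (Z/nZ)* is the class of p, so its order is ord_79(2), the smallest k >= 1 with 2^k = 1 mod 79.
n = 79 = 79, phi(79) = 78; the order divides phi(n).
Divisors of 78: 1, 2, 3, 6, 13, 26, 39, 78
Repeated squaring mod 79: 2^1 = 2, 2^2 = 4, 2^4 = 16, 2^8 = 19, 2^16 = 45, 2^32 = 50, 2^64 = 51
Test divisors in increasing order:
  k=1: 2^1 = 2 mod 79
  k=2: 2^2 = 4 mod 79
  k=3: 2^3 = 4 * 2 = 8 mod 79
  k=6: 2^6 = 16 * 4 = 64 mod 79
  k=13: 2^13 = 19 * 16 * 2 = 55 mod 79
  k=26: 2^26 = 45 * 19 * 4 = 23 mod 79
  k=39: 2^39 = 50 * 16 * 4 * 2 = 1 mod 79  <- first divisor giving 1
Order = 39

39


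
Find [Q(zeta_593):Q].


The degree equals Euler's totient phi(593).
593 = 593
phi(593) = 592

592


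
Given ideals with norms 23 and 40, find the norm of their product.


N(IJ) = N(I) * N(J)
= 23 * 40
= 920

920


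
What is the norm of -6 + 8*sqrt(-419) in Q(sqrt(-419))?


N(a + b*sqrt(d)) = a^2 - d*b^2
= (-6)^2 - (-419)*(8)^2
= 36 + 26816
= 26852

26852


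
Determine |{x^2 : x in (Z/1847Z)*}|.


For prime p, the number of non-zero quadratic residues is (p-1)/2.
= (1847-1)/2
= 923

923


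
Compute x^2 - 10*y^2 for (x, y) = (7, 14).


x^2 - d*y^2
= 7^2 - 10*14^2
= 49 - 1960
= -1911

-1911


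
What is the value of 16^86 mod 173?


p = 173 is prime and the exponent is (p-1)/2 = 86, so by Euler's criterion 16^86 = (16/173) = +1 or -1 mod 173.
Compute by square-and-multiply:
  86 = 64 + 16 + 4 + 2 (binary 1010110)
  Repeated squaring mod 173: 16^1 = 16, 16^2 = 83, 16^4 = 142, 16^8 = 96, 16^16 = 47, 16^32 = 133, 16^64 = 43
  16^86 = 16^64 * 16^16 * 16^4 * 16^2 = 43 * 47 * 142 * 83 mod 173
    43 * 47 = 2021 = 118 mod 173
    118 * 142 = 16756 = 148 mod 173
    148 * 83 = 12284 = 1 mod 173
  16^86 = 1 mod 173
Result 1: 16 is a quadratic residue mod 173.
16^86 mod 173 = 1

1


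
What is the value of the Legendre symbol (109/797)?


p = 797 is prime, so compute (109/797) with the reciprocity algorithm (Jacobi-symbol steps: pull out 2s via (2/n), flip via reciprocity, reduce):
  reciprocity: (109/797) -> +(797/109)
  reduce: (34/109)
  pull out 2: (2/109) = -1  (since 109 mod 8 = 5)
  reciprocity: (17/109) -> +(109/17)
  reduce: (7/17)
  reciprocity: (7/17) -> +(17/7)
  reduce: (3/7)
  reciprocity: (3/7) -> -(7/3)
  reduce: (1/3)
  (1/3) = 1
Product of signs = 1
(109/797) = 1

1


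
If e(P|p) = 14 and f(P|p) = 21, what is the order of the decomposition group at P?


|D_P| = e * f
= 14 * 21
= 294

294


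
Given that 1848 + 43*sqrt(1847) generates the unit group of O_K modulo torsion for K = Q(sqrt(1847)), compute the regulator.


epsilon = 1848 + 43*sqrt(1847)
= 3695.9997
R = ln(3695.9997)
= 8.2150

8.2150


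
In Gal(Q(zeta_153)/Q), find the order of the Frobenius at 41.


The Frobenius at p in Gal(Q(zeta_n)/Q) = (Z/nZ)* is the class of p, so its order is ord_153(41), the smallest k >= 1 with 41^k = 1 mod 153.
n = 153 = 3^2 * 17, phi(153) = 96; the order divides phi(n).
Divisors of 96: 1, 2, 3, 4, 6, 8, 12, 16, 24, 32, 48, 96
Repeated squaring mod 153: 41^1 = 41, 41^2 = 151, 41^4 = 4, 41^8 = 16, 41^16 = 103, 41^32 = 52, 41^64 = 103
Test divisors in increasing order:
  k=1: 41^1 = 41 mod 153
  k=2: 41^2 = 151 mod 153
  k=3: 41^3 = 151 * 41 = 71 mod 153
  k=4: 41^4 = 4 mod 153
  k=6: 41^6 = 4 * 151 = 145 mod 153
  k=8: 41^8 = 16 mod 153
  k=12: 41^12 = 16 * 4 = 64 mod 153
  k=16: 41^16 = 103 mod 153
  k=24: 41^24 = 103 * 16 = 118 mod 153
  k=32: 41^32 = 52 mod 153
  k=48: 41^48 = 52 * 103 = 1 mod 153  <- first divisor giving 1
Order = 48

48


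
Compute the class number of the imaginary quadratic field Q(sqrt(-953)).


K = Q(sqrt(-953)). d mod 4 = 3, so D = disc(K) = 4d = -3812
h(K) equals the number of primitive reduced positive-definite forms (a, b, c) = a*x^2 + b*x*y + c*y^2 with b^2 - 4ac = D,
where reduced means |b| <= a <= c, with b >= 0 whenever |b| = a or a = c, and primitive means gcd(a, b, c) = 1.
Reduced forces 3a^2 <= |D| = 3812, so 1 <= a <= 35; b must have the parity of D, and c = (b^2 - D)/(4a) must be an integer >= a.
Enumerate a = 1..35, b in [-a, a]:
  a=1: (1, 0, 953)  [1]
  a=2: (2, 2, 477)  [1]
  a=3: (3, -2, 318), (3, 2, 318)  [2]
  a=4..5: none
  a=6: (6, -2, 159), (6, 2, 159)  [2]
  a=7..8: none
  a=9: (9, -2, 106), (9, 2, 106)  [2]
  a=10: none
  a=11: (11, -4, 87), (11, 4, 87)  [2]
  a=12: none
  a=13: (13, -6, 74), (13, 6, 74)  [2]
  a=14..16: none
  a=17: (17, -8, 57), (17, 8, 57)  [2]
  a=18: (18, -2, 53), (18, 2, 53)  [2]
  a=19: (19, -8, 51), (19, 8, 51)  [2]
  a=20..21: none
  a=22: (22, -18, 47), (22, 18, 47)  [2]
  a=23: (23, -12, 43), (23, 12, 43)  [2]
  a=24..25: none
  a=26: (26, -6, 37), (26, 6, 37)  [2]
  a=27: (27, -20, 39), (27, 20, 39)  [2]
  a=28: none
  a=29: (29, -4, 33), (29, 4, 33)  [2]
  a=30: none
  a=31: (31, -30, 38), (31, 30, 38)  [2]
  a=32: none
  a=33: (33, -26, 34), (33, 26, 34)  [2]
  a=34..35: none
Total reduced forms: 1 + 1 + 2 + 2 + 2 + 2 + 2 + 2 + 2 + 2 + 2 + 2 + 2 + 2 + 2 + 2 + 2 = 32
h = 32

32


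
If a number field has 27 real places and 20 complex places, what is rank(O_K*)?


By Dirichlet's unit theorem:
rank = r1 + r2 - 1
= 27 + 20 - 1
= 46

46


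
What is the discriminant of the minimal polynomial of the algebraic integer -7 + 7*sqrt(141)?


The element -7 + 7*sqrt(141) has minimal polynomial:
x^2 + 14*x - 6860
Discriminant = (14)^2 - 4*(-6860)
= 196 + 27440
= 27636

27636


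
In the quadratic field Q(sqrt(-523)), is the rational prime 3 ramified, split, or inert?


K = Q(sqrt(-523)). Since d mod 4 = 1, disc(K) = -523.
Check p | disc: -523 mod 3 = 2.
p does not divide disc. Compute Legendre symbol (d/p):
2^((3-1)/2) mod 3 = -1
(d/p) = -1, so p is inert: (p) stays prime with e=1, f=2, g=1.
Therefore p is inert.

inert


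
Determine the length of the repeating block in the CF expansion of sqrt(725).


Run the CF algorithm for sqrt(725).
a_0 = floor(sqrt(725)) = 26; set m_0=0, q_0=1.
Recurrence: m' = q*a - m,  q' = (d - m'^2)/q,  a' = floor((a_0 + m')/q').
  step 1: m=26, q=49, a=1
  step 2: m=23, q=4, a=12
  step 3: m=25, q=25, a=2
  step 4: m=25, q=4, a=12
  step 5: m=23, q=49, a=1
  step 6: m=26, q=1, a=52
a_6 = 2*a_0 = 52, so the period closes here.
sqrt(725) = [26; 1, 12, 2, 12, 1, 52]
Period length = 6

6


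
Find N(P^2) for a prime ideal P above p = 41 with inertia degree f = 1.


N(P^a) = p^(a*f)
= 41^(2*1)
= 41^2
= 1681

1681


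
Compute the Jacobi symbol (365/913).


Compute (365/913) via quadratic reciprocity:
  reciprocity: (365/913) -> +(913/365)
  reduce: (183/365)
  reciprocity: (183/365) -> +(365/183)
  reduce: (182/183)
  pull out 2: (2/183) = +1  (since 183 mod 8 = 7)
  reciprocity: (91/183) -> -(183/91)
  reduce: (1/91)
  (1/91) = 1
Product of signs = -1

-1


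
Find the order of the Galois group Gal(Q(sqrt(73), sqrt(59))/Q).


The 2 square roots of distinct primes are multiplicatively independent over Q,
so [K:Q] = 2^2 and Gal(K/Q) is isomorphic to (Z/2Z)^2.
|Gal| = 2^2 = 4

4


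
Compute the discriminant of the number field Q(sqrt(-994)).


For K = Q(sqrt(d)) with d squarefree: disc(K) = d if d = 1 mod 4, and disc(K) = 4d if d = 2 or 3 mod 4.
Here d = -994, and d mod 4 = 2.
d = 2 mod 4, not 1 (O_K = Z[sqrt(d)]), so disc(K) = 4d = 4 * (-994) = -3976

-3976


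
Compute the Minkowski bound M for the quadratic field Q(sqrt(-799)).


d = -799, d mod 4 = 1, so disc(K) = d = -799; |disc(K)| = 799
Imaginary quadratic field, so n = 2, s = r2 = 1, r1 = 0
M = (n!/n^n) * (4/pi)^s * sqrt(|disc(K)|) = (2!/2^2) * (4/pi)^1 * sqrt(799)
= 0.5 * 1.273240 * 28.266588
= 17.9951

17.9951


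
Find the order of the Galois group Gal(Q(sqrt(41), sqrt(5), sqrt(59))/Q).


The 3 square roots of distinct primes are multiplicatively independent over Q,
so [K:Q] = 2^3 and Gal(K/Q) is isomorphic to (Z/2Z)^3.
|Gal| = 2^3 = 8

8


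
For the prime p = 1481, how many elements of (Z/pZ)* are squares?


For prime p, the number of non-zero quadratic residues is (p-1)/2.
= (1481-1)/2
= 740

740


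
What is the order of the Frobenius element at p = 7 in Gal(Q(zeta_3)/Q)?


The Frobenius at p in Gal(Q(zeta_n)/Q) = (Z/nZ)* is the class of p, so its order is ord_3(7), the smallest k >= 1 with 7^k = 1 mod 3.
n = 3 = 3, phi(3) = 2; the order divides phi(n).
Divisors of 2: 1, 2
Repeated squaring mod 3: 7^1 = 1, 7^2 = 1
Test divisors in increasing order:
  k=1: 7^1 = 1 mod 3  <- first divisor giving 1
Order = 1

1


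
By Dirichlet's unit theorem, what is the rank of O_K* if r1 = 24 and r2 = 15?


By Dirichlet's unit theorem:
rank = r1 + r2 - 1
= 24 + 15 - 1
= 38

38


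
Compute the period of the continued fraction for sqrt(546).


Run the CF algorithm for sqrt(546).
a_0 = floor(sqrt(546)) = 23; set m_0=0, q_0=1.
Recurrence: m' = q*a - m,  q' = (d - m'^2)/q,  a' = floor((a_0 + m')/q').
  step 1: m=23, q=17, a=2
  step 2: m=11, q=25, a=1
  step 3: m=14, q=14, a=2
  step 4: m=14, q=25, a=1
  step 5: m=11, q=17, a=2
  step 6: m=23, q=1, a=46
a_6 = 2*a_0 = 46, so the period closes here.
sqrt(546) = [23; 2, 1, 2, 1, 2, 46]
Period length = 6

6


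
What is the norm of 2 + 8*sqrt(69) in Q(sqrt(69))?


N(a + b*sqrt(d)) = a^2 - d*b^2
= (2)^2 - (69)*(8)^2
= 4 - 4416
= -4412

-4412


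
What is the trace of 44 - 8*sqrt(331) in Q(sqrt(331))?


Tr(a + b*sqrt(d)) = (a + b*sqrt(d)) + (a - b*sqrt(d)) = 2a
= 2 * (44)
= 88

88


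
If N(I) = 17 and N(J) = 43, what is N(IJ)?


N(IJ) = N(I) * N(J)
= 17 * 43
= 731

731


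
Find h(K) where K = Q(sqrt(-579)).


K = Q(sqrt(-579)). d mod 4 = 1, so D = disc(K) = d = -579
h(K) equals the number of primitive reduced positive-definite forms (a, b, c) = a*x^2 + b*x*y + c*y^2 with b^2 - 4ac = D,
where reduced means |b| <= a <= c, with b >= 0 whenever |b| = a or a = c, and primitive means gcd(a, b, c) = 1.
Reduced forces 3a^2 <= |D| = 579, so 1 <= a <= 13; b must have the parity of D, and c = (b^2 - D)/(4a) must be an integer >= a.
Enumerate a = 1..13, b in [-a, a]:
  a=1: (1, 1, 145)  [1]
  a=2: none
  a=3: (3, 3, 49)  [1]
  a=4: none
  a=5: (5, -1, 29), (5, 1, 29)  [2]
  a=6: none
  a=7: (7, -3, 21), (7, 3, 21)  [2]
  a=8..10: none
  a=11: (11, -9, 15), (11, 9, 15)  [2]
  a=12..13: none
Total reduced forms: 1 + 1 + 2 + 2 + 2 = 8
h = 8

8


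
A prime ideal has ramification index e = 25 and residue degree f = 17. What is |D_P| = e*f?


|D_P| = e * f
= 25 * 17
= 425

425


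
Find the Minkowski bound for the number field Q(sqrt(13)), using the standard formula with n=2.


d = 13, d mod 4 = 1, so disc(K) = d = 13; |disc(K)| = 13
Real quadratic field, so n = 2, s = r2 = 0, r1 = 2
M = (n!/n^n) * (4/pi)^s * sqrt(|disc(K)|) = (2!/2^2) * (4/pi)^0 * sqrt(13)
= 0.5 * 1.000000 * 3.605551
= 1.8028

1.8028


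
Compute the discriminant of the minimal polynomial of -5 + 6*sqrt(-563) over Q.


The element -5 + 6*sqrt(-563) has minimal polynomial:
x^2 + 10*x + 20293
Discriminant = (10)^2 - 4*(20293)
= 100 - 81172
= -81072

-81072


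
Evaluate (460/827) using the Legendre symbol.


p = 827 is prime, so compute (460/827) with the reciprocity algorithm (Jacobi-symbol steps: pull out 2s via (2/n), flip via reciprocity, reduce):
  pull out 2: (2/827) = -1  (since 827 mod 8 = 3)
  pull out 2: (2/827) = -1  (since 827 mod 8 = 3)
  reciprocity: (115/827) -> -(827/115)
  reduce: (22/115)
  pull out 2: (2/115) = -1  (since 115 mod 8 = 3)
  reciprocity: (11/115) -> -(115/11)
  reduce: (5/11)
  reciprocity: (5/11) -> +(11/5)
  reduce: (1/5)
  (1/5) = 1
Product of signs = -1
(460/827) = -1

-1


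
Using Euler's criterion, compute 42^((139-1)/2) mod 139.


p = 139 is prime and the exponent is (p-1)/2 = 69, so by Euler's criterion 42^69 = (42/139) = +1 or -1 mod 139.
Compute by square-and-multiply:
  69 = 64 + 4 + 1 (binary 1000101)
  Repeated squaring mod 139: 42^1 = 42, 42^2 = 96, 42^4 = 42, 42^8 = 96, 42^16 = 42, 42^32 = 96, 42^64 = 42
  42^69 = 42^64 * 42^4 * 42^1 = 42 * 42 * 42 mod 139
    42 * 42 = 1764 = 96 mod 139
    96 * 42 = 4032 = 1 mod 139
  42^69 = 1 mod 139
Result 1: 42 is a quadratic residue mod 139.
42^69 mod 139 = 1

1


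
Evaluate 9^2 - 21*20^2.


x^2 - d*y^2
= 9^2 - 21*20^2
= 81 - 8400
= -8319

-8319


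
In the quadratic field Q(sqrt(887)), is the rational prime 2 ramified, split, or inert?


K = Q(sqrt(887)). Since d mod 4 = 3, disc(K) = 3548.
Check p | disc: 3548 mod 2 = 0.
p divides disc, so p ramifies: (p) = P^2 with e=2, f=1, g=1.
Therefore p is ramified.

ramified


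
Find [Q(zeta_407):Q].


The degree equals Euler's totient phi(407).
407 = 11 * 37
phi(407) = 360

360


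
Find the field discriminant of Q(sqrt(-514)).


For K = Q(sqrt(d)) with d squarefree: disc(K) = d if d = 1 mod 4, and disc(K) = 4d if d = 2 or 3 mod 4.
Here d = -514, and d mod 4 = 2.
d = 2 mod 4, not 1 (O_K = Z[sqrt(d)]), so disc(K) = 4d = 4 * (-514) = -2056

-2056


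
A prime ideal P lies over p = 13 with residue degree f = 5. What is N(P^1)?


N(P^a) = p^(a*f)
= 13^(1*5)
= 13^5
= 371293

371293


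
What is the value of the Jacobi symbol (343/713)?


Compute (343/713) via quadratic reciprocity:
  reciprocity: (343/713) -> +(713/343)
  reduce: (27/343)
  reciprocity: (27/343) -> -(343/27)
  reduce: (19/27)
  reciprocity: (19/27) -> -(27/19)
  reduce: (8/19)
  pull out 2: (2/19) = -1  (since 19 mod 8 = 3)
  pull out 2: (2/19) = -1  (since 19 mod 8 = 3)
  pull out 2: (2/19) = -1  (since 19 mod 8 = 3)
  (1/19) = 1
Product of signs = -1

-1


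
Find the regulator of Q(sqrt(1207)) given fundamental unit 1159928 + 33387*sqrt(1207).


epsilon = 1159928 + 33387*sqrt(1207)
= 2.3199e+06
R = ln(2.3199e+06)
= 14.6570

14.6570


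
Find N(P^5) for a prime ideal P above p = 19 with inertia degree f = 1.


N(P^a) = p^(a*f)
= 19^(5*1)
= 19^5
= 2476099

2476099


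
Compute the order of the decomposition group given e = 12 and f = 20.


|D_P| = e * f
= 12 * 20
= 240

240


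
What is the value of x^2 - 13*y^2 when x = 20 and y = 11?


x^2 - d*y^2
= 20^2 - 13*11^2
= 400 - 1573
= -1173

-1173


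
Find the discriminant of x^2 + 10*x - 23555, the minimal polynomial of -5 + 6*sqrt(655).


The element -5 + 6*sqrt(655) has minimal polynomial:
x^2 + 10*x - 23555
Discriminant = (10)^2 - 4*(-23555)
= 100 + 94220
= 94320

94320


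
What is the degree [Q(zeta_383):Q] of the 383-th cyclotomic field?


The degree equals Euler's totient phi(383).
383 = 383
phi(383) = 382

382


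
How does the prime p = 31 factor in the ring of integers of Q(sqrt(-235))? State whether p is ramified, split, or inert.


K = Q(sqrt(-235)). Since d mod 4 = 1, disc(K) = -235.
Check p | disc: -235 mod 31 = 13.
p does not divide disc. Compute Legendre symbol (d/p):
13^((31-1)/2) mod 31 = -1
(d/p) = -1, so p is inert: (p) stays prime with e=1, f=2, g=1.
Therefore p is inert.

inert


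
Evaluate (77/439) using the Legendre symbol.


p = 439 is prime, so compute (77/439) with the reciprocity algorithm (Jacobi-symbol steps: pull out 2s via (2/n), flip via reciprocity, reduce):
  reciprocity: (77/439) -> +(439/77)
  reduce: (54/77)
  pull out 2: (2/77) = -1  (since 77 mod 8 = 5)
  reciprocity: (27/77) -> +(77/27)
  reduce: (23/27)
  reciprocity: (23/27) -> -(27/23)
  reduce: (4/23)
  pull out 2: (2/23) = +1  (since 23 mod 8 = 7)
  pull out 2: (2/23) = +1  (since 23 mod 8 = 7)
  (1/23) = 1
Product of signs = 1
(77/439) = 1

1


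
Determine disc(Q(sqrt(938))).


For K = Q(sqrt(d)) with d squarefree: disc(K) = d if d = 1 mod 4, and disc(K) = 4d if d = 2 or 3 mod 4.
Here d = 938, and d mod 4 = 2.
d = 2 mod 4, not 1 (O_K = Z[sqrt(d)]), so disc(K) = 4d = 4 * (938) = 3752

3752


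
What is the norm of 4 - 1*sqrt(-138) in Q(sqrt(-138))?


N(a + b*sqrt(d)) = a^2 - d*b^2
= (4)^2 - (-138)*(-1)^2
= 16 + 138
= 154

154


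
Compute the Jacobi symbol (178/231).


Compute (178/231) via quadratic reciprocity:
  pull out 2: (2/231) = +1  (since 231 mod 8 = 7)
  reciprocity: (89/231) -> +(231/89)
  reduce: (53/89)
  reciprocity: (53/89) -> +(89/53)
  reduce: (36/53)
  pull out 2: (2/53) = -1  (since 53 mod 8 = 5)
  pull out 2: (2/53) = -1  (since 53 mod 8 = 5)
  reciprocity: (9/53) -> +(53/9)
  reduce: (8/9)
  pull out 2: (2/9) = +1  (since 9 mod 8 = 1)
  pull out 2: (2/9) = +1  (since 9 mod 8 = 1)
  pull out 2: (2/9) = +1  (since 9 mod 8 = 1)
  (1/9) = 1
Product of signs = 1

1


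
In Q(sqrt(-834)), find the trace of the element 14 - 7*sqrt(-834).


Tr(a + b*sqrt(d)) = (a + b*sqrt(d)) + (a - b*sqrt(d)) = 2a
= 2 * (14)
= 28

28


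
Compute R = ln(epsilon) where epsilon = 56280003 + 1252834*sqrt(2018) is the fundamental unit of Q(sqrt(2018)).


epsilon = 56280003 + 1252834*sqrt(2018)
= 1.1256e+08
R = ln(1.1256e+08)
= 18.5390

18.5390


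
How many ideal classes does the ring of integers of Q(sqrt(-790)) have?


K = Q(sqrt(-790)). d mod 4 = 2, so D = disc(K) = 4d = -3160
h(K) equals the number of primitive reduced positive-definite forms (a, b, c) = a*x^2 + b*x*y + c*y^2 with b^2 - 4ac = D,
where reduced means |b| <= a <= c, with b >= 0 whenever |b| = a or a = c, and primitive means gcd(a, b, c) = 1.
Reduced forces 3a^2 <= |D| = 3160, so 1 <= a <= 32; b must have the parity of D, and c = (b^2 - D)/(4a) must be an integer >= a.
Enumerate a = 1..32, b in [-a, a]:
  a=1: (1, 0, 790)  [1]
  a=2: (2, 0, 395)  [1]
  a=3..4: none
  a=5: (5, 0, 158)  [1]
  a=6: none
  a=7: (7, -2, 113), (7, 2, 113)  [2]
  a=8..9: none
  a=10: (10, 0, 79)  [1]
  a=11..12: none
  a=13: (13, -8, 62), (13, 8, 62)  [2]
  a=14: (14, -12, 59), (14, 12, 59)  [2]
  a=15..16: none
  a=17: (17, -6, 47), (17, 6, 47)  [2]
  a=18..25: none
  a=26: (26, -8, 31), (26, 8, 31)  [2]
  a=27..28: none
  a=29: (29, -28, 34), (29, 28, 34)  [2]
  a=30..32: none
Total reduced forms: 1 + 1 + 1 + 2 + 1 + 2 + 2 + 2 + 2 + 2 = 16
h = 16

16


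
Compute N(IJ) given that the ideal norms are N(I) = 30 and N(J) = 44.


N(IJ) = N(I) * N(J)
= 30 * 44
= 1320

1320


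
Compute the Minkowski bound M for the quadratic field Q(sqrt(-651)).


d = -651, d mod 4 = 1, so disc(K) = d = -651; |disc(K)| = 651
Imaginary quadratic field, so n = 2, s = r2 = 1, r1 = 0
M = (n!/n^n) * (4/pi)^s * sqrt(|disc(K)|) = (2!/2^2) * (4/pi)^1 * sqrt(651)
= 0.5 * 1.273240 * 25.514702
= 16.2432

16.2432


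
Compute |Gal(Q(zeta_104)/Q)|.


|Gal(Q(zeta_104)/Q)| = phi(104)
= 48

48


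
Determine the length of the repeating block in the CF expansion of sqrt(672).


Run the CF algorithm for sqrt(672).
a_0 = floor(sqrt(672)) = 25; set m_0=0, q_0=1.
Recurrence: m' = q*a - m,  q' = (d - m'^2)/q,  a' = floor((a_0 + m')/q').
  step 1: m=25, q=47, a=1
  step 2: m=22, q=4, a=11
  step 3: m=22, q=47, a=1
  step 4: m=25, q=1, a=50
a_4 = 2*a_0 = 50, so the period closes here.
sqrt(672) = [25; 1, 11, 1, 50]
Period length = 4

4


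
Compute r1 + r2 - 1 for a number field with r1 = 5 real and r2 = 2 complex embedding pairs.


By Dirichlet's unit theorem:
rank = r1 + r2 - 1
= 5 + 2 - 1
= 6

6


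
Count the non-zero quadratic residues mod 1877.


For prime p, the number of non-zero quadratic residues is (p-1)/2.
= (1877-1)/2
= 938

938


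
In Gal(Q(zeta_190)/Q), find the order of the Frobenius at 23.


The Frobenius at p in Gal(Q(zeta_n)/Q) = (Z/nZ)* is the class of p, so its order is ord_190(23), the smallest k >= 1 with 23^k = 1 mod 190.
n = 190 = 2 * 5 * 19, phi(190) = 72; the order divides phi(n).
Divisors of 72: 1, 2, 3, 4, 6, 8, 9, 12, 18, 24, 36, 72
Repeated squaring mod 190: 23^1 = 23, 23^2 = 149, 23^4 = 161, 23^8 = 81, 23^16 = 101, 23^32 = 131, 23^64 = 61
Test divisors in increasing order:
  k=1: 23^1 = 23 mod 190
  k=2: 23^2 = 149 mod 190
  k=3: 23^3 = 149 * 23 = 7 mod 190
  k=4: 23^4 = 161 mod 190
  k=6: 23^6 = 161 * 149 = 49 mod 190
  k=8: 23^8 = 81 mod 190
  k=9: 23^9 = 81 * 23 = 153 mod 190
  k=12: 23^12 = 81 * 161 = 121 mod 190
  k=18: 23^18 = 101 * 149 = 39 mod 190
  k=24: 23^24 = 101 * 81 = 11 mod 190
  k=36: 23^36 = 131 * 161 = 1 mod 190  <- first divisor giving 1
Order = 36

36


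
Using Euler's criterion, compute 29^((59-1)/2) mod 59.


p = 59 is prime and the exponent is (p-1)/2 = 29, so by Euler's criterion 29^29 = (29/59) = +1 or -1 mod 59.
Compute by square-and-multiply:
  29 = 16 + 8 + 4 + 1 (binary 11101)
  Repeated squaring mod 59: 29^1 = 29, 29^2 = 15, 29^4 = 48, 29^8 = 3, 29^16 = 9
  29^29 = 29^16 * 29^8 * 29^4 * 29^1 = 9 * 3 * 48 * 29 mod 59
    9 * 3 = 27 = 27 mod 59
    27 * 48 = 1296 = 57 mod 59
    57 * 29 = 1653 = 1 mod 59
  29^29 = 1 mod 59
Result 1: 29 is a quadratic residue mod 59.
29^29 mod 59 = 1

1


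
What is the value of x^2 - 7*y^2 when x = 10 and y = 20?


x^2 - d*y^2
= 10^2 - 7*20^2
= 100 - 2800
= -2700

-2700


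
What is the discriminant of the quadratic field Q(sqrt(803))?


For K = Q(sqrt(d)) with d squarefree: disc(K) = d if d = 1 mod 4, and disc(K) = 4d if d = 2 or 3 mod 4.
Here d = 803, and d mod 4 = 3.
d = 3 mod 4, not 1 (O_K = Z[sqrt(d)]), so disc(K) = 4d = 4 * (803) = 3212

3212


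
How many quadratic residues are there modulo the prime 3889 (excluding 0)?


For prime p, the number of non-zero quadratic residues is (p-1)/2.
= (3889-1)/2
= 1944

1944


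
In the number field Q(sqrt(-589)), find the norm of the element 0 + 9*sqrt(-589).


N(a + b*sqrt(d)) = a^2 - d*b^2
= (0)^2 - (-589)*(9)^2
= 0 + 47709
= 47709

47709


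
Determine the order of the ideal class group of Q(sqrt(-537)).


K = Q(sqrt(-537)). d mod 4 = 3, so D = disc(K) = 4d = -2148
h(K) equals the number of primitive reduced positive-definite forms (a, b, c) = a*x^2 + b*x*y + c*y^2 with b^2 - 4ac = D,
where reduced means |b| <= a <= c, with b >= 0 whenever |b| = a or a = c, and primitive means gcd(a, b, c) = 1.
Reduced forces 3a^2 <= |D| = 2148, so 1 <= a <= 26; b must have the parity of D, and c = (b^2 - D)/(4a) must be an integer >= a.
Enumerate a = 1..26, b in [-a, a]:
  a=1: (1, 0, 537)  [1]
  a=2: (2, 2, 269)  [1]
  a=3: (3, 0, 179)  [1]
  a=4..5: none
  a=6: (6, 6, 91)  [1]
  a=7: (7, -6, 78), (7, 6, 78)  [2]
  a=8..12: none
  a=13: (13, -6, 42), (13, 6, 42)  [2]
  a=14: (14, -6, 39), (14, 6, 39)  [2]
  a=15..20: none
  a=21: (21, -6, 26), (21, 6, 26)  [2]
  a=22..26: none
Total reduced forms: 1 + 1 + 1 + 1 + 2 + 2 + 2 + 2 = 12
h = 12

12


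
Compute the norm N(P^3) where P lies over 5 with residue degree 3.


N(P^a) = p^(a*f)
= 5^(3*3)
= 5^9
= 1953125

1953125


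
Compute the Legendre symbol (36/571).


p = 571 is prime, so compute (36/571) with the reciprocity algorithm (Jacobi-symbol steps: pull out 2s via (2/n), flip via reciprocity, reduce):
  pull out 2: (2/571) = -1  (since 571 mod 8 = 3)
  pull out 2: (2/571) = -1  (since 571 mod 8 = 3)
  reciprocity: (9/571) -> +(571/9)
  reduce: (4/9)
  pull out 2: (2/9) = +1  (since 9 mod 8 = 1)
  pull out 2: (2/9) = +1  (since 9 mod 8 = 1)
  (1/9) = 1
Product of signs = 1
(36/571) = 1

1


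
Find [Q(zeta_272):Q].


The degree equals Euler's totient phi(272).
272 = 2^4 * 17
phi(272) = 128

128


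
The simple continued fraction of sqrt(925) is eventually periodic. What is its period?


Run the CF algorithm for sqrt(925).
a_0 = floor(sqrt(925)) = 30; set m_0=0, q_0=1.
Recurrence: m' = q*a - m,  q' = (d - m'^2)/q,  a' = floor((a_0 + m')/q').
  step 1: m=30, q=25, a=2
  step 2: m=20, q=21, a=2
  step 3: m=22, q=21, a=2
  step 4: m=20, q=25, a=2
  step 5: m=30, q=1, a=60
a_5 = 2*a_0 = 60, so the period closes here.
sqrt(925) = [30; 2, 2, 2, 2, 60]
Period length = 5

5


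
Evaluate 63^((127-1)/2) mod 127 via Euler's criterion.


p = 127 is prime and the exponent is (p-1)/2 = 63, so by Euler's criterion 63^63 = (63/127) = +1 or -1 mod 127.
Compute by square-and-multiply:
  63 = 32 + 16 + 8 + 4 + 2 + 1 (binary 111111)
  Repeated squaring mod 127: 63^1 = 63, 63^2 = 32, 63^4 = 8, 63^8 = 64, 63^16 = 32, 63^32 = 8
  63^63 = 63^32 * 63^16 * 63^8 * 63^4 * 63^2 * 63^1 = 8 * 32 * 64 * 8 * 32 * 63 mod 127
    8 * 32 = 256 = 2 mod 127
    2 * 64 = 128 = 1 mod 127
    1 * 8 = 8 = 8 mod 127
    8 * 32 = 256 = 2 mod 127
    2 * 63 = 126 = 126 mod 127
  63^63 = 126 mod 127
Result 126 = p - 1 = -1 mod 127: 63 is a quadratic non-residue mod 127. As a residue in [0, p-1] the value is 126.
63^63 mod 127 = 126

126


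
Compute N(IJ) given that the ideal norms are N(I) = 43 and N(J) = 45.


N(IJ) = N(I) * N(J)
= 43 * 45
= 1935

1935


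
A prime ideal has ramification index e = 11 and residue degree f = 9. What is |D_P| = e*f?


|D_P| = e * f
= 11 * 9
= 99

99


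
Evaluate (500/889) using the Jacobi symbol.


Compute (500/889) via quadratic reciprocity:
  pull out 2: (2/889) = +1  (since 889 mod 8 = 1)
  pull out 2: (2/889) = +1  (since 889 mod 8 = 1)
  reciprocity: (125/889) -> +(889/125)
  reduce: (14/125)
  pull out 2: (2/125) = -1  (since 125 mod 8 = 5)
  reciprocity: (7/125) -> +(125/7)
  reduce: (6/7)
  pull out 2: (2/7) = +1  (since 7 mod 8 = 7)
  reciprocity: (3/7) -> -(7/3)
  reduce: (1/3)
  (1/3) = 1
Product of signs = 1

1


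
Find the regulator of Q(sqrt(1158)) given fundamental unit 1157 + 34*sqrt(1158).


epsilon = 1157 + 34*sqrt(1158)
= 2313.9996
R = ln(2313.9996)
= 7.7467

7.7467


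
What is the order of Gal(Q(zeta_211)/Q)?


|Gal(Q(zeta_211)/Q)| = phi(211)
= 210

210


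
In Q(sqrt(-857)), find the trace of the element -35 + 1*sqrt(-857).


Tr(a + b*sqrt(d)) = (a + b*sqrt(d)) + (a - b*sqrt(d)) = 2a
= 2 * (-35)
= -70

-70


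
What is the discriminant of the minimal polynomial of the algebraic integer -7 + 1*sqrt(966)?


The element -7 + 1*sqrt(966) has minimal polynomial:
x^2 + 14*x - 917
Discriminant = (14)^2 - 4*(-917)
= 196 + 3668
= 3864

3864


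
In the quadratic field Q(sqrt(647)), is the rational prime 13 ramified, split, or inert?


K = Q(sqrt(647)). Since d mod 4 = 3, disc(K) = 2588.
Check p | disc: 2588 mod 13 = 1.
p does not divide disc. Compute Legendre symbol (d/p):
10^((13-1)/2) mod 13 = 1
(d/p) = 1, so p splits: (p) = P*P' with e=1, f=1, g=2.
Therefore p is split.

split


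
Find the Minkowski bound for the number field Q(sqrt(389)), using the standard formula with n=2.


d = 389, d mod 4 = 1, so disc(K) = d = 389; |disc(K)| = 389
Real quadratic field, so n = 2, s = r2 = 0, r1 = 2
M = (n!/n^n) * (4/pi)^s * sqrt(|disc(K)|) = (2!/2^2) * (4/pi)^0 * sqrt(389)
= 0.5 * 1.000000 * 19.723083
= 9.8615

9.8615


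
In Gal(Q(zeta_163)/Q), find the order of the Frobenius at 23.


The Frobenius at p in Gal(Q(zeta_n)/Q) = (Z/nZ)* is the class of p, so its order is ord_163(23), the smallest k >= 1 with 23^k = 1 mod 163.
n = 163 = 163, phi(163) = 162; the order divides phi(n).
Divisors of 162: 1, 2, 3, 6, 9, 18, 27, 54, 81, 162
Repeated squaring mod 163: 23^1 = 23, 23^2 = 40, 23^4 = 133, 23^8 = 85, 23^16 = 53, 23^32 = 38, 23^64 = 140, 23^128 = 40
Test divisors in increasing order:
  k=1: 23^1 = 23 mod 163
  k=2: 23^2 = 40 mod 163
  k=3: 23^3 = 40 * 23 = 105 mod 163
  k=6: 23^6 = 133 * 40 = 104 mod 163
  k=9: 23^9 = 85 * 23 = 162 mod 163
  k=18: 23^18 = 53 * 40 = 1 mod 163  <- first divisor giving 1
Order = 18

18


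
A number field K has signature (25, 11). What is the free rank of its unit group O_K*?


By Dirichlet's unit theorem:
rank = r1 + r2 - 1
= 25 + 11 - 1
= 35

35


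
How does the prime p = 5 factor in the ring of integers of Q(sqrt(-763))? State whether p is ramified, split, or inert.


K = Q(sqrt(-763)). Since d mod 4 = 1, disc(K) = -763.
Check p | disc: -763 mod 5 = 2.
p does not divide disc. Compute Legendre symbol (d/p):
2^((5-1)/2) mod 5 = -1
(d/p) = -1, so p is inert: (p) stays prime with e=1, f=2, g=1.
Therefore p is inert.

inert


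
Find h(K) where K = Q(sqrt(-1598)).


K = Q(sqrt(-1598)). d mod 4 = 2, so D = disc(K) = 4d = -6392
h(K) equals the number of primitive reduced positive-definite forms (a, b, c) = a*x^2 + b*x*y + c*y^2 with b^2 - 4ac = D,
where reduced means |b| <= a <= c, with b >= 0 whenever |b| = a or a = c, and primitive means gcd(a, b, c) = 1.
Reduced forces 3a^2 <= |D| = 6392, so 1 <= a <= 46; b must have the parity of D, and c = (b^2 - D)/(4a) must be an integer >= a.
Enumerate a = 1..46, b in [-a, a]:
  a=1: (1, 0, 1598)  [1]
  a=2: (2, 0, 799)  [1]
  a=3: (3, -2, 533), (3, 2, 533)  [2]
  a=4..5: none
  a=6: (6, -4, 267), (6, 4, 267)  [2]
  a=7..8: none
  a=9: (9, -4, 178), (9, 4, 178)  [2]
  a=10..12: none
  a=13: (13, -2, 123), (13, 2, 123)  [2]
  a=14..16: none
  a=17: (17, 0, 94)  [1]
  a=18: (18, -4, 89), (18, 4, 89)  [2]
  a=19: (19, -12, 86), (19, 12, 86)  [2]
  a=20..22: none
  a=23: (23, -18, 73), (23, 18, 73)  [2]
  a=24..25: none
  a=26: (26, -24, 67), (26, 24, 67)  [2]
  a=27: (27, -14, 61), (27, 14, 61)  [2]
  a=28..30: none
  a=31: (31, -26, 57), (31, 26, 57)  [2]
  a=32..33: none
  a=34: (34, 0, 47)  [1]
  a=35..36: none
  a=37: (37, -34, 51), (37, 34, 51)  [2]
  a=38: (38, -12, 43), (38, 12, 43)  [2]
  a=39: (39, -28, 46), (39, -2, 41), (39, 2, 41), (39, 28, 46)  [4]
  a=40..46: none
Total reduced forms: 1 + 1 + 2 + 2 + 2 + 2 + 1 + 2 + 2 + 2 + 2 + 2 + 2 + 1 + 2 + 2 + 4 = 32
h = 32

32
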